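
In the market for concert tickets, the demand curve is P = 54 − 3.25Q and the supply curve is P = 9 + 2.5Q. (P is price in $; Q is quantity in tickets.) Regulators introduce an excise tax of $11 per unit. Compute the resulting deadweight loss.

Competitive equilibrium: 54 − 3.25Q = 9 + 2.5Q → Q* = 7.8261, P* = 28.5652.
With the tax, the buyer price exceeds the seller price by 11: (54 − 3.25Q) − (9 + 2.5Q) = 11 → Q' = 5.913.
ΔQ = 7.8261 − 5.913 = 1.9131; the wedge equals the tax, 11.
The triangle = ½ × 1.9131 × 11 = $10.52.

$10.52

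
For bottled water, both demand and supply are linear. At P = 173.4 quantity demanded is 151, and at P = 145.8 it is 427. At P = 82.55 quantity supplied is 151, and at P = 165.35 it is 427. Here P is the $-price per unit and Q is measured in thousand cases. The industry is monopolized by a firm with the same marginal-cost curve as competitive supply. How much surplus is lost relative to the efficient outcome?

Demand slope = (145.8 − 173.4)/(427 − 151) = −0.1, so P = 188.5 − 0.1Q.
Supply slope = (165.35 − 82.55)/(427 − 151) = 0.3, so P = 37.25 + 0.3Q.
Competitive equilibrium: 188.5 − 0.1Q = 37.25 + 0.3Q → Q* = 378.125, P* = 150.6875.
Marginal revenue: MR = 188.5 − 0.2Q. Set MR = MC: 188.5 − 0.2Q = 37.25 + 0.3Q → Q_m = 302.5.
Price P_m = 188.5 − 0.1·302.5 = 158.25; MC(Q_m) = 37.25 + 0.3·302.5 = 128.
Competitive Q* = 378.125, so ΔQ = 75.625; wedge = 158.25 − 128 = 30.25.
The triangle = ½ × 75.625 × 30.25 = $1143.83 thousand.

$1143.83 thousand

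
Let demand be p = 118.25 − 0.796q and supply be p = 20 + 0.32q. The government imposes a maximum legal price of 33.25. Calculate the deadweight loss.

Competitive equilibrium: 118.25 − 0.796q = 20 + 0.32q → q* = 88.0376, p* = 48.172.
At the ceiling p = 33.25, quantity supplied = (33.25 − 20)/0.32 = 41.4063.
Willingness to pay at q' = 41.4063: 118.25 − 0.796·41.4063 = 85.2906.
Δq = 88.0376 − 41.4063 = 46.6313; wedge = 85.2906 − 33.25 = 52.0406.
Deadweight loss = ½ × 46.6313 × 52.0406 = 1213.36.

1213.36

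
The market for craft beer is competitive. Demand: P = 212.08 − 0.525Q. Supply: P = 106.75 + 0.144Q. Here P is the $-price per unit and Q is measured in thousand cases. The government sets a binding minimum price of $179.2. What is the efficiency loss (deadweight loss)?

Competitive equilibrium: 212.08 − 0.525Q = 106.75 + 0.144Q → Q* = 157.4439, P* = 129.4219.
At the floor P = 179.2, quantity demanded = (212.08 − 179.2)/0.525 = 62.6286.
Sellers' marginal cost at Q' = 62.6286: 106.75 + 0.144·62.6286 = 115.7685.
ΔQ = 157.4439 − 62.6286 = 94.8153; wedge = 179.2 − 115.7685 = 63.4315.
The triangle = ½ × 94.8153 × 63.4315 = $3007.14 thousand.

$3007.14 thousand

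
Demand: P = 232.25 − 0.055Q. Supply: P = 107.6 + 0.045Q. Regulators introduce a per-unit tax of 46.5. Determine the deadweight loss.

10811.25

Competitive equilibrium: 232.25 − 0.055Q = 107.6 + 0.045Q → Q* = 1246.5, P* = 163.6925.
With the tax, the buyer price exceeds the seller price by 46.5: (232.25 − 0.055Q) − (107.6 + 0.045Q) = 46.5 → Q' = 781.5.
ΔQ = 1246.5 − 781.5 = 465; the wedge equals the tax, 46.5.
DWL = ½ × 465 × 46.5 = 10811.25.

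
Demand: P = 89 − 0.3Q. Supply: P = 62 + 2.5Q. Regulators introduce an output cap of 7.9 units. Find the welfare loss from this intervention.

Competitive equilibrium: 89 − 0.3Q = 62 + 2.5Q → Q* = 9.6429, P* = 86.1071.
At Q = 7.9: demand price = 89 − 0.3·7.9 = 86.63; supply price = 62 + 2.5·7.9 = 81.75.
ΔQ = 9.6429 − 7.9 = 1.7429; wedge = 86.63 − 81.75 = 4.88.
The triangle = ½ × 1.7429 × 4.88 = 4.25.

4.25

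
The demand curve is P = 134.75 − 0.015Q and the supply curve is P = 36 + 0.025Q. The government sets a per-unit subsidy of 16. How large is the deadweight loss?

Competitive equilibrium: 134.75 − 0.015Q = 36 + 0.025Q → Q* = 2468.75, P* = 97.7188.
The subsidy lowers effective supply by 16: P = 20 + 0.025Q.
New quantity: 134.75 − 0.015Q = 20 + 0.025Q → Q' = 2868.75.
Overproduction ΔQ = 2868.75 − 2468.75 = 400; wedge = subsidy = 16.
Deadweight loss = ½ × 400 × 16 = 3200.

3200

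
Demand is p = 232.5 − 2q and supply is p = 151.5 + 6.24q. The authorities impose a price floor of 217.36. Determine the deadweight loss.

Competitive equilibrium: 232.5 − 2q = 151.5 + 6.24q → q* = 9.8301, p* = 212.8398.
At the floor p = 217.36, quantity demanded = (232.5 − 217.36)/2 = 7.57.
Sellers' marginal cost at q' = 7.57: 151.5 + 6.24·7.57 = 198.7368.
Δq = 9.8301 − 7.57 = 2.2601; wedge = 217.36 − 198.7368 = 18.6232.
The triangle = ½ × 2.2601 × 18.6232 = 21.05.

21.05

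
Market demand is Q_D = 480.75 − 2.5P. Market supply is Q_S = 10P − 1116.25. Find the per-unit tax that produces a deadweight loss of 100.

10

In inverse form: demand P = 192.3 − 0.4Q, supply P = 111.625 + 0.1Q.
Competitive equilibrium: 192.3 − 0.4Q = 111.625 + 0.1Q → Q* = 161.35, P* = 127.76.
A tax t gives ΔQ = t/0.5 and wedge t, so DWL = t²/1.
t²/1 = 100 → t² = 100 → t = 10.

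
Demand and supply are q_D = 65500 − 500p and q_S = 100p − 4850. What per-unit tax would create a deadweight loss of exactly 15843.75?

In inverse form: demand p = 131 − 0.002q, supply p = 48.5 + 0.01q.
Competitive equilibrium: 131 − 0.002q = 48.5 + 0.01q → q* = 6875, p* = 117.25.
A tax t gives Δq = t/0.012 and wedge t, so DWL = t²/0.024.
t²/0.024 = 15843.75 → t² = 380.25 → t = 19.5.

19.5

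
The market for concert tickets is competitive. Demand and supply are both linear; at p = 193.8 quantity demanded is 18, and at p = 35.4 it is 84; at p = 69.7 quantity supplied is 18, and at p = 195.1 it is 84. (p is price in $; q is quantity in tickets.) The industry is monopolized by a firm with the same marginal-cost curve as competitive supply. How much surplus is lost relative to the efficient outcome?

$605.79

Demand slope = (35.4 − 193.8)/(84 − 18) = −2.4, so p = 237 − 2.4q.
Supply slope = (195.1 − 69.7)/(84 − 18) = 1.9, so p = 35.5 + 1.9q.
Competitive equilibrium: 237 − 2.4q = 35.5 + 1.9q → q* = 46.86047, p* = 124.53488.
Marginal revenue: MR = 237 − 4.8q. Set MR = MC: 237 − 4.8q = 35.5 + 1.9q → q_m = 30.07463.
Price p_m = 237 − 2.4·30.07463 = 164.82089; MC(q_m) = 35.5 + 1.9·30.07463 = 92.6418.
Competitive q* = 46.86047, so Δq = 16.78584; wedge = 164.82089 − 92.6418 = 72.17909.
Deadweight loss = ½ × 16.78584 × 72.17909 = $605.79.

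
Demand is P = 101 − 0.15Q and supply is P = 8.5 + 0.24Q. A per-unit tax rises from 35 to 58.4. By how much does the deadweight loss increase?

2802

Competitive equilibrium: 101 − 0.15Q = 8.5 + 0.24Q → Q* = 237.1795, P* = 65.4231.
For a per-unit tax t: ΔQ = t/0.39, so DWL = ½·t·(t/0.39) = t²/0.78.
At t = 35: DWL = 1570.513. At t = 58.4: DWL = 4372.513.
Increase = 4372.513 − 1570.513 = 2802.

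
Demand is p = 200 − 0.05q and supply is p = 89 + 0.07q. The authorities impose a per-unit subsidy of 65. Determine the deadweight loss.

Competitive equilibrium: 200 − 0.05q = 89 + 0.07q → q* = 925, p* = 153.75.
The subsidy lowers effective supply by 65: p = 24 + 0.07q.
New quantity: 200 − 0.05q = 24 + 0.07q → q' = 1466.6667.
Overproduction Δq = 1466.6667 − 925 = 541.6667; wedge = subsidy = 65.
DWL = ½ × 541.6667 × 65 = 17604.17.

17604.17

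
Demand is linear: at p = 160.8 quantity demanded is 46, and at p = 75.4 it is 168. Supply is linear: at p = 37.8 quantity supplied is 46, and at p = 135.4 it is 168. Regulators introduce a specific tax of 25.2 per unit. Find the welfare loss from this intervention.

211.68

Demand slope = (75.4 − 160.8)/(168 − 46) = −0.7, so p = 193 − 0.7q.
Supply slope = (135.4 − 37.8)/(168 − 46) = 0.8, so p = 1 + 0.8q.
Competitive equilibrium: 193 − 0.7q = 1 + 0.8q → q* = 128, p* = 103.4.
With the tax, the buyer price exceeds the seller price by 25.2: (193 − 0.7q) − (1 + 0.8q) = 25.2 → q' = 111.2.
Δq = 128 − 111.2 = 16.8; the wedge equals the tax, 25.2.
Deadweight loss = ½ × 16.8 × 25.2 = 211.68.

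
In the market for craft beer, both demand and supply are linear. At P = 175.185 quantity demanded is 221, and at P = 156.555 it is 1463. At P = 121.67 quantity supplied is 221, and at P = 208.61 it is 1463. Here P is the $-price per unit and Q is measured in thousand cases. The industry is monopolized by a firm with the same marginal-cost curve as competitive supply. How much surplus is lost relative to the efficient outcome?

$691.85 thousand

Demand slope = (156.555 − 175.185)/(1463 − 221) = −0.015, so P = 178.5 − 0.015Q.
Supply slope = (208.61 − 121.67)/(1463 − 221) = 0.07, so P = 106.2 + 0.07Q.
Competitive equilibrium: 178.5 − 0.015Q = 106.2 + 0.07Q → Q* = 850.5882, P* = 165.7412.
Marginal revenue: MR = 178.5 − 0.03Q. Set MR = MC: 178.5 − 0.03Q = 106.2 + 0.07Q → Q_m = 723.
Price P_m = 178.5 − 0.015·723 = 167.655; MC(Q_m) = 106.2 + 0.07·723 = 156.81.
Competitive Q* = 850.5882, so ΔQ = 127.5882; wedge = 167.655 − 156.81 = 10.845.
The triangle = ½ × 127.5882 × 10.845 = $691.85 thousand.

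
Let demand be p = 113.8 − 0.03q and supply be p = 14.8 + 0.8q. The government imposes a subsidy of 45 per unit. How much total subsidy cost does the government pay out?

Competitive equilibrium: 113.8 − 0.03q = 14.8 + 0.8q → q* = 119.2771, p* = 110.2217.
The subsidy lowers effective supply by 45: p = 0.8q − 30.2.
New quantity: 113.8 − 0.03q = 0.8q − 30.2 → q' = 173.494.
Total subsidy cost = 45 × 173.494 = 7807.23.

7807.23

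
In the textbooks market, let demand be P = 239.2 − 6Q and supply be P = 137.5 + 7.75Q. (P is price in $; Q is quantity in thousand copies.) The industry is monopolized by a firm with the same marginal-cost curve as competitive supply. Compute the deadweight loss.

$34.71 thousand

Competitive equilibrium: 239.2 − 6Q = 137.5 + 7.75Q → Q* = 7.3964, P* = 194.8218.
Marginal revenue: MR = 239.2 − 12Q. Set MR = MC: 239.2 − 12Q = 137.5 + 7.75Q → Q_m = 5.1494.
Price P_m = 239.2 − 6·5.1494 = 208.3036; MC(Q_m) = 137.5 + 7.75·5.1494 = 177.4079.
Competitive Q* = 7.3964, so ΔQ = 2.247; wedge = 208.3036 − 177.4079 = 30.8957.
Deadweight loss = ½ × 2.247 × 30.8957 = $34.71 thousand.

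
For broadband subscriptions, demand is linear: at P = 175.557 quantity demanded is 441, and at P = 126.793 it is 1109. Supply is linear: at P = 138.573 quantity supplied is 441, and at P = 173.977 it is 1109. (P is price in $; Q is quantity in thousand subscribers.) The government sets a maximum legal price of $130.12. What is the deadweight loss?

$12928.99 thousand

Demand slope = (126.793 − 175.557)/(1109 − 441) = −0.073, so P = 207.75 − 0.073Q.
Supply slope = (173.977 − 138.573)/(1109 − 441) = 0.053, so P = 115.2 + 0.053Q.
Competitive equilibrium: 207.75 − 0.073Q = 115.2 + 0.053Q → Q* = 734.5238, P* = 154.1298.
At the ceiling P = 130.12, quantity supplied = (130.12 − 115.2)/0.053 = 281.5094.
Willingness to pay at Q' = 281.5094: 207.75 − 0.073·281.5094 = 187.1998.
ΔQ = 734.5238 − 281.5094 = 453.0144; wedge = 187.1998 − 130.12 = 57.0798.
Welfare loss = ½ × 453.0144 × 57.0798 = $12928.99 thousand.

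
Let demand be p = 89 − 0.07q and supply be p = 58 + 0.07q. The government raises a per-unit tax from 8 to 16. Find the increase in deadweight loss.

685.71

Competitive equilibrium: 89 − 0.07q = 58 + 0.07q → q* = 221.4286, p* = 73.5.
For a per-unit tax t: Δq = t/0.14, so DWL = ½·t·(t/0.14) = t²/0.28.
At t = 8: DWL = 228.5714. At t = 16: DWL = 914.2857.
Increase = 914.2857 − 228.5714 = 685.71.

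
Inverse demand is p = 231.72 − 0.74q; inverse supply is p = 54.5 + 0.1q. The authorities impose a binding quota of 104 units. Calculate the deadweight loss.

Competitive equilibrium: 231.72 − 0.74q = 54.5 + 0.1q → q* = 210.9762, p* = 75.5976.
At q = 104: demand price = 231.72 − 0.74·104 = 154.76; supply price = 54.5 + 0.1·104 = 64.9.
Δq = 210.9762 − 104 = 106.9762; wedge = 154.76 − 64.9 = 89.86.
Deadweight loss = ½ × 106.9762 × 89.86 = 4806.44.

4806.44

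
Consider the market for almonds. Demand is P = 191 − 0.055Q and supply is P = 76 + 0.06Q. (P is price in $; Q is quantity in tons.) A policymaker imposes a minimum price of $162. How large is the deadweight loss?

$12849.59

Competitive equilibrium: 191 − 0.055Q = 76 + 0.06Q → Q* = 1000, P* = 136.
At the floor P = 162, quantity demanded = (191 − 162)/0.055 = 527.27273.
Sellers' marginal cost at Q' = 527.27273: 76 + 0.06·527.27273 = 107.63636.
ΔQ = 1000 − 527.27273 = 472.72727; wedge = 162 − 107.63636 = 54.36364.
Deadweight loss = ½ × 472.72727 × 54.36364 = $12849.59.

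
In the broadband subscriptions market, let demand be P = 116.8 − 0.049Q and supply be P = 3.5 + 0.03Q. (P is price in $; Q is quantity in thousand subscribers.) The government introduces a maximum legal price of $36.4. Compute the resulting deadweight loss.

Competitive equilibrium: 116.8 − 0.049Q = 3.5 + 0.03Q → Q* = 1434.17722, P* = 46.52532.
At the ceiling P = 36.4, quantity supplied = (36.4 − 3.5)/0.03 = 1096.66667.
Willingness to pay at Q' = 1096.66667: 116.8 − 0.049·1096.66667 = 63.06333.
ΔQ = 1434.17722 − 1096.66667 = 337.51055; wedge = 63.06333 − 36.4 = 26.66333.
DWL = ½ × 337.51055 × 26.66333 = $4499.58 thousand.

$4499.58 thousand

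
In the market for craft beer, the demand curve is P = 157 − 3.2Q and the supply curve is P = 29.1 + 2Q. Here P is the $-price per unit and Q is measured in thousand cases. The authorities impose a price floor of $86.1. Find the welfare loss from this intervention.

$15.48 thousand

Competitive equilibrium: 157 − 3.2Q = 29.1 + 2Q → Q* = 24.5962, P* = 78.2923.
At the floor P = 86.1, quantity demanded = (157 − 86.1)/3.2 = 22.1563.
Sellers' marginal cost at Q' = 22.1563: 29.1 + 2·22.1563 = 73.4126.
ΔQ = 24.5962 − 22.1563 = 2.4399; wedge = 86.1 − 73.4126 = 12.6874.
Deadweight loss = ½ × 2.4399 × 12.6874 = $15.48 thousand.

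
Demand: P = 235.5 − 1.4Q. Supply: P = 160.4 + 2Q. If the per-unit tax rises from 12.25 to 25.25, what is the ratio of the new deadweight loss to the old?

Competitive equilibrium: 235.5 − 1.4Q = 160.4 + 2Q → Q* = 22.0882, P* = 204.5765.
For a per-unit tax t: ΔQ = t/3.4, so DWL = ½·t·(t/3.4) = t²/6.8.
At t = 12.25: DWL = 22.068. At t = 25.25: DWL = 93.759.
Ratio = (25.25/12.25)² = 4.249.

4.249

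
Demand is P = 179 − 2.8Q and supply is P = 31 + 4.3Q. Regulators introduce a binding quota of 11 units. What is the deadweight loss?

Competitive equilibrium: 179 − 2.8Q = 31 + 4.3Q → Q* = 20.8451, P* = 120.6338.
At Q = 11: demand price = 179 − 2.8·11 = 148.2; supply price = 31 + 4.3·11 = 78.3.
ΔQ = 20.8451 − 11 = 9.8451; wedge = 148.2 − 78.3 = 69.9.
Deadweight loss = ½ × 9.8451 × 69.9 = 344.09.

344.09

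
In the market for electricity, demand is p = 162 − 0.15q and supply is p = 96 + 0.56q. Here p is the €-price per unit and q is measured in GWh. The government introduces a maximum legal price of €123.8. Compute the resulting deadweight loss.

Competitive equilibrium: 162 − 0.15q = 96 + 0.56q → q* = 92.9577, p* = 148.0563.
At the ceiling p = 123.8, quantity supplied = (123.8 − 96)/0.56 = 49.6429.
Willingness to pay at q' = 49.6429: 162 − 0.15·49.6429 = 154.5536.
Δq = 92.9577 − 49.6429 = 43.3148; wedge = 154.5536 − 123.8 = 30.7536.
Deadweight loss = ½ × 43.3148 × 30.7536 = €666.04.

€666.04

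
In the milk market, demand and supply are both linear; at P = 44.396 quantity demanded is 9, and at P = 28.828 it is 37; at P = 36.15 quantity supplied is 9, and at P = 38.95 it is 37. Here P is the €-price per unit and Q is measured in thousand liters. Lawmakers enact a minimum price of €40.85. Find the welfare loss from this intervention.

€12.58 thousand

Demand slope = (28.828 − 44.396)/(37 − 9) = −0.556, so P = 49.4 − 0.556Q.
Supply slope = (38.95 − 36.15)/(37 − 9) = 0.1, so P = 35.25 + 0.1Q.
Competitive equilibrium: 49.4 − 0.556Q = 35.25 + 0.1Q → Q* = 21.5701, P* = 37.407.
At the floor P = 40.85, quantity demanded = (49.4 − 40.85)/0.556 = 15.3777.
Sellers' marginal cost at Q' = 15.3777: 35.25 + 0.1·15.3777 = 36.7878.
ΔQ = 21.5701 − 15.3777 = 6.1924; wedge = 40.85 − 36.7878 = 4.0622.
Deadweight loss = ½ × 6.1924 × 4.0622 = €12.58 thousand.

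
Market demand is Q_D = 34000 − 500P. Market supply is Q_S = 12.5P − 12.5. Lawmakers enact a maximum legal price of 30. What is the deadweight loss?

In inverse form: demand P = 68 − 0.002Q, supply P = 1 + 0.08Q.
Competitive equilibrium: 68 − 0.002Q = 1 + 0.08Q → Q* = 817.0732, P* = 66.3659.
At the ceiling P = 30, quantity supplied = (30 − 1)/0.08 = 362.5.
Willingness to pay at Q' = 362.5: 68 − 0.002·362.5 = 67.275.
ΔQ = 817.0732 − 362.5 = 454.5732; wedge = 67.275 − 30 = 37.275.
DWL = ½ × 454.5732 × 37.275 = 8472.11.

8472.11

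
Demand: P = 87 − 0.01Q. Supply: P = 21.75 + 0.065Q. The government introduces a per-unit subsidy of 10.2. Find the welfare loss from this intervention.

693.60

Competitive equilibrium: 87 − 0.01Q = 21.75 + 0.065Q → Q* = 870, P* = 78.3.
The subsidy lowers effective supply by 10.2: P = 11.55 + 0.065Q.
New quantity: 87 − 0.01Q = 11.55 + 0.065Q → Q' = 1006.
Overproduction ΔQ = 1006 − 870 = 136; wedge = subsidy = 10.2.
Deadweight loss = ½ × 136 × 10.2 = 693.60.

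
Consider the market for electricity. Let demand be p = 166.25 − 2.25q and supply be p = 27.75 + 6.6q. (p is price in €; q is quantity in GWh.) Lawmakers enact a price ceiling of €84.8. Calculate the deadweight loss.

€217.18

Competitive equilibrium: 166.25 − 2.25q = 27.75 + 6.6q → q* = 15.6497, p* = 131.0381.
At the ceiling p = 84.8, quantity supplied = (84.8 − 27.75)/6.6 = 8.6439.
Willingness to pay at q' = 8.6439: 166.25 − 2.25·8.6439 = 146.8012.
Δq = 15.6497 − 8.6439 = 7.0058; wedge = 146.8012 − 84.8 = 62.0012.
Welfare loss = ½ × 7.0058 × 62.0012 = €217.18.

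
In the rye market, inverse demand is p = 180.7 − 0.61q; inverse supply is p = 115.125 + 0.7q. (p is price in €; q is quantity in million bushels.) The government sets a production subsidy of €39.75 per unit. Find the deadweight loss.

€603.08 million

Competitive equilibrium: 180.7 − 0.61q = 115.125 + 0.7q → q* = 50.0573, p* = 150.1651.
The subsidy lowers effective supply by 39.75: p = 75.375 + 0.7q.
New quantity: 180.7 − 0.61q = 75.375 + 0.7q → q' = 80.4008.
Overproduction Δq = 80.4008 − 50.0573 = 30.3435; wedge = subsidy = 39.75.
The triangle = ½ × 30.3435 × 39.75 = €603.08 million.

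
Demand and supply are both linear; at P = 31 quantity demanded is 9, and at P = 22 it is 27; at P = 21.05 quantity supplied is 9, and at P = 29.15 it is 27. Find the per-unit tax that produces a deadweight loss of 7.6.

Demand slope = (22 − 31)/(27 − 9) = −0.5, so P = 35.5 − 0.5Q.
Supply slope = (29.15 − 21.05)/(27 − 9) = 0.45, so P = 17 + 0.45Q.
Competitive equilibrium: 35.5 − 0.5Q = 17 + 0.45Q → Q* = 19.4737, P* = 25.7632.
A tax t gives ΔQ = t/0.95 and wedge t, so DWL = t²/1.9.
t²/1.9 = 7.6 → t² = 14.44 → t = 3.8.

3.8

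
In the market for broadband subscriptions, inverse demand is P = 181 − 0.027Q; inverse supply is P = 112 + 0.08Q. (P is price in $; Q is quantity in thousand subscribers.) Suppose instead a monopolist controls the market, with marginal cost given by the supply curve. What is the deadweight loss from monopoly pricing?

Competitive equilibrium: 181 − 0.027Q = 112 + 0.08Q → Q* = 644.8598, P* = 163.5888.
Marginal revenue: MR = 181 − 0.054Q. Set MR = MC: 181 − 0.054Q = 112 + 0.08Q → Q_m = 514.9254.
Price P_m = 181 − 0.027·514.9254 = 167.097; MC(Q_m) = 112 + 0.08·514.9254 = 153.194.
Competitive Q* = 644.8598, so ΔQ = 129.9344; wedge = 167.097 − 153.194 = 13.903.
The triangle = ½ × 129.9344 × 13.903 = $903.24 thousand.

$903.24 thousand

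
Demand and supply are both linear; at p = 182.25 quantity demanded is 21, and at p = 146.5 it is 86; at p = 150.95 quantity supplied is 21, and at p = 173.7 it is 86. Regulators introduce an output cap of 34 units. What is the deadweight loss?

213.42

Demand slope = (146.5 − 182.25)/(86 − 21) = −0.55, so p = 193.8 − 0.55q.
Supply slope = (173.7 − 150.95)/(86 − 21) = 0.35, so p = 143.6 + 0.35q.
Competitive equilibrium: 193.8 − 0.55q = 143.6 + 0.35q → q* = 55.7778, p* = 163.1222.
At q = 34: demand price = 193.8 − 0.55·34 = 175.1; supply price = 143.6 + 0.35·34 = 155.5.
Δq = 55.7778 − 34 = 21.7778; wedge = 175.1 − 155.5 = 19.6.
Welfare loss = ½ × 21.7778 × 19.6 = 213.42.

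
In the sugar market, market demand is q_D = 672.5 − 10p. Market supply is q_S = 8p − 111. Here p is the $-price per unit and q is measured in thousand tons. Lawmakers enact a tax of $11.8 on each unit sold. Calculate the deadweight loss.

In inverse form: demand p = 67.25 − 0.1q, supply p = 13.875 + 0.125q.
Competitive equilibrium: 67.25 − 0.1q = 13.875 + 0.125q → q* = 237.2222, p* = 43.5278.
With the tax, the buyer price exceeds the seller price by 11.8: (67.25 − 0.1q) − (13.875 + 0.125q) = 11.8 → q' = 184.7778.
Δq = 237.2222 − 184.7778 = 52.4444; the wedge equals the tax, 11.8.
DWL = ½ × 52.4444 × 11.8 = $309.42 thousand.

$309.42 thousand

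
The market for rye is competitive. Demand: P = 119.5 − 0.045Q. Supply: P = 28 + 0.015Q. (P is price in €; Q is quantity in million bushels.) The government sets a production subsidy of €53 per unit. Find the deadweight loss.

Competitive equilibrium: 119.5 − 0.045Q = 28 + 0.015Q → Q* = 1525, P* = 50.875.
The subsidy lowers effective supply by 53: P = 0.015Q − 25.
New quantity: 119.5 − 0.045Q = 0.015Q − 25 → Q' = 2408.3333.
Overproduction ΔQ = 2408.3333 − 1525 = 883.3333; wedge = subsidy = 53.
DWL = ½ × 883.3333 × 53 = €23408.33 million.

€23408.33 million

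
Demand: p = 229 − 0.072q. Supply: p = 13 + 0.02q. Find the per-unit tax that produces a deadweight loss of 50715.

Competitive equilibrium: 229 − 0.072q = 13 + 0.02q → q* = 2347.8261, p* = 59.9565.
A tax t gives Δq = t/0.092 and wedge t, so DWL = t²/0.184.
t²/0.184 = 50715 → t² = 9331.56 → t = 96.6.

96.6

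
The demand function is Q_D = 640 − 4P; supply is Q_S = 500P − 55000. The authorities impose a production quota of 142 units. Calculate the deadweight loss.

In inverse form: demand P = 160 − 0.25Q, supply P = 110 + 0.002Q.
Competitive equilibrium: 160 − 0.25Q = 110 + 0.002Q → Q* = 198.4127, P* = 110.3968.
At Q = 142: demand price = 160 − 0.25·142 = 124.5; supply price = 110 + 0.002·142 = 110.284.
ΔQ = 198.4127 − 142 = 56.4127; wedge = 124.5 − 110.284 = 14.216.
The triangle = ½ × 56.4127 × 14.216 = 400.98.

400.98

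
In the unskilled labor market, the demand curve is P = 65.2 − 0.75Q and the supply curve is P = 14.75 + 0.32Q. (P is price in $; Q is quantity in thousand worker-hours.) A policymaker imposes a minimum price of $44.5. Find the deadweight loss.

Competitive equilibrium: 65.2 − 0.75Q = 14.75 + 0.32Q → Q* = 47.1495, P* = 29.8379.
At the floor P = 44.5, quantity demanded = (65.2 − 44.5)/0.75 = 27.6.
Sellers' marginal cost at Q' = 27.6: 14.75 + 0.32·27.6 = 23.582.
ΔQ = 47.1495 − 27.6 = 19.5495; wedge = 44.5 − 23.582 = 20.918.
Deadweight loss = ½ × 19.5495 × 20.918 = $204.47 thousand.

$204.47 thousand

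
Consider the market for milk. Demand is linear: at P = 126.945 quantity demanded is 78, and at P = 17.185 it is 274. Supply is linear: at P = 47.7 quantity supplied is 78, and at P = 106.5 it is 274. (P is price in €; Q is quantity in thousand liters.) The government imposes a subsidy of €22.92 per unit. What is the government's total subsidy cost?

Demand slope = (17.185 − 126.945)/(274 − 78) = −0.56, so P = 170.625 − 0.56Q.
Supply slope = (106.5 − 47.7)/(274 − 78) = 0.3, so P = 24.3 + 0.3Q.
Competitive equilibrium: 170.625 − 0.56Q = 24.3 + 0.3Q → Q* = 170.1453, P* = 75.3436.
The subsidy lowers effective supply by 22.92: P = 1.38 + 0.3Q.
New quantity: 170.625 − 0.56Q = 1.38 + 0.3Q → Q' = 196.7965.
Total subsidy cost = 22.92 × 196.7965 = €4510.58 thousand.

€4510.58 thousand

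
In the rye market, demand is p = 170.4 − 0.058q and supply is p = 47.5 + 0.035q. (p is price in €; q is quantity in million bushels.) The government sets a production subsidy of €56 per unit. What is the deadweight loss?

Competitive equilibrium: 170.4 − 0.058q = 47.5 + 0.035q → q* = 1321.505376, p* = 93.752688.
The subsidy lowers effective supply by 56: p = 0.035q − 8.5.
New quantity: 170.4 − 0.058q = 0.035q − 8.5 → q' = 1923.655914.
Overproduction Δq = 1923.655914 − 1321.505376 = 602.150538; wedge = subsidy = 56.
The triangle = ½ × 602.150538 × 56 = €16860.22 million.

€16860.22 million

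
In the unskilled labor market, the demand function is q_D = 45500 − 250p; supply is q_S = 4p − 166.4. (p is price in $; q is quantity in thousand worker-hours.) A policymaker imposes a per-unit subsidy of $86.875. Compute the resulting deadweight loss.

$14856.82 thousand

In inverse form: demand p = 182 − 0.004q, supply p = 41.6 + 0.25q.
Competitive equilibrium: 182 − 0.004q = 41.6 + 0.25q → q* = 552.7559, p* = 179.789.
The subsidy lowers effective supply by 86.875: p = 0.25q − 45.275.
New quantity: 182 − 0.004q = 0.25q − 45.275 → q' = 894.7835.
Overproduction Δq = 894.7835 − 552.7559 = 342.0276; wedge = subsidy = 86.875.
Deadweight loss = ½ × 342.0276 × 86.875 = $14856.82 thousand.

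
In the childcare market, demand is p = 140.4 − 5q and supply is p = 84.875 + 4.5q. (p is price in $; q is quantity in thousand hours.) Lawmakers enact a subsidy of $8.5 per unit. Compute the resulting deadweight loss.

$3.80 thousand

Competitive equilibrium: 140.4 − 5q = 84.875 + 4.5q → q* = 5.8447, p* = 111.1763.
The subsidy lowers effective supply by 8.5: p = 76.375 + 4.5q.
New quantity: 140.4 − 5q = 76.375 + 4.5q → q' = 6.7395.
Overproduction Δq = 6.7395 − 5.8447 = 0.8948; wedge = subsidy = 8.5.
Deadweight loss = ½ × 0.8948 × 8.5 = $3.80 thousand.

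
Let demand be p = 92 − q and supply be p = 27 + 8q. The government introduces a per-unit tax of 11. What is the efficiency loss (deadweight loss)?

Competitive equilibrium: 92 − q = 27 + 8q → q* = 7.2222, p* = 84.7778.
With the tax, the buyer price exceeds the seller price by 11: (92 − q) − (27 + 8q) = 11 → q' = 6.
Δq = 7.2222 − 6 = 1.2222; the wedge equals the tax, 11.
DWL = ½ × 1.2222 × 11 = 6.72.

6.72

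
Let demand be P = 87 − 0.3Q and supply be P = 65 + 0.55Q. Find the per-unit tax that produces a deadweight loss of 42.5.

Competitive equilibrium: 87 − 0.3Q = 65 + 0.55Q → Q* = 25.8824, P* = 79.2353.
A tax t gives ΔQ = t/0.85 and wedge t, so DWL = t²/1.7.
t²/1.7 = 42.5 → t² = 72.25 → t = 8.5.

8.5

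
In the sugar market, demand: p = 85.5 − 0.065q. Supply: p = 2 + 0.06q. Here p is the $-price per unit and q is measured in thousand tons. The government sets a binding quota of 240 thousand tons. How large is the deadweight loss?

$11449 thousand

Competitive equilibrium: 85.5 − 0.065q = 2 + 0.06q → q* = 668, p* = 42.08.
At q = 240: demand price = 85.5 − 0.065·240 = 69.9; supply price = 2 + 0.06·240 = 16.4.
Δq = 668 − 240 = 428; wedge = 69.9 − 16.4 = 53.5.
The triangle = ½ × 428 × 53.5 = $11449 thousand.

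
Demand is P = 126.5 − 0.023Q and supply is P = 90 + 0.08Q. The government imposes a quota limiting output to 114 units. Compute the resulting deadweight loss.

2975.53

Competitive equilibrium: 126.5 − 0.023Q = 90 + 0.08Q → Q* = 354.3689, P* = 118.3495.
At Q = 114: demand price = 126.5 − 0.023·114 = 123.878; supply price = 90 + 0.08·114 = 99.12.
ΔQ = 354.3689 − 114 = 240.3689; wedge = 123.878 − 99.12 = 24.758.
DWL = ½ × 240.3689 × 24.758 = 2975.53.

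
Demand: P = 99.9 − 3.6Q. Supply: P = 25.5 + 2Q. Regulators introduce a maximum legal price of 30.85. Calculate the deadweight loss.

315.24

Competitive equilibrium: 99.9 − 3.6Q = 25.5 + 2Q → Q* = 13.2857, P* = 52.0714.
At the ceiling P = 30.85, quantity supplied = (30.85 − 25.5)/2 = 2.675.
Willingness to pay at Q' = 2.675: 99.9 − 3.6·2.675 = 90.27.
ΔQ = 13.2857 − 2.675 = 10.6107; wedge = 90.27 − 30.85 = 59.42.
The triangle = ½ × 10.6107 × 59.42 = 315.24.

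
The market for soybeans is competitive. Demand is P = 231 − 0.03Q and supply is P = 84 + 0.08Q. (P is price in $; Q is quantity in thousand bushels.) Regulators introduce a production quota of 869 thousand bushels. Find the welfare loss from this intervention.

$12013.58 thousand

Competitive equilibrium: 231 − 0.03Q = 84 + 0.08Q → Q* = 1336.3636, P* = 190.9091.
At Q = 869: demand price = 231 − 0.03·869 = 204.93; supply price = 84 + 0.08·869 = 153.52.
ΔQ = 1336.3636 − 869 = 467.3636; wedge = 204.93 − 153.52 = 51.41.
The triangle = ½ × 467.3636 × 51.41 = $12013.58 thousand.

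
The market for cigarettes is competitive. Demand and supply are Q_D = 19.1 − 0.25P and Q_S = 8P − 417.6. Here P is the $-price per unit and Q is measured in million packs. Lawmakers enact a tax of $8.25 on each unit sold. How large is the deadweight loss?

In inverse form: demand P = 76.4 − 4Q, supply P = 52.2 + 0.125Q.
Competitive equilibrium: 76.4 − 4Q = 52.2 + 0.125Q → Q* = 5.8667, P* = 52.9333.
With the tax, the buyer price exceeds the seller price by 8.25: (76.4 − 4Q) − (52.2 + 0.125Q) = 8.25 → Q' = 3.8667.
ΔQ = 5.8667 − 3.8667 = 2; the wedge equals the tax, 8.25.
Welfare loss = ½ × 2 × 8.25 = $8.25 million.

$8.25 million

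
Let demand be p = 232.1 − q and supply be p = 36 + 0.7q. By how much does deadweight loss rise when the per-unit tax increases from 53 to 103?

2294.12

Competitive equilibrium: 232.1 − q = 36 + 0.7q → q* = 115.3529, p* = 116.7471.
For a per-unit tax t: Δq = t/1.7, so DWL = ½·t·(t/1.7) = t²/3.4.
At t = 53: DWL = 826.176. At t = 103: DWL = 3120.294.
Increase = 3120.294 − 826.176 = 2294.12.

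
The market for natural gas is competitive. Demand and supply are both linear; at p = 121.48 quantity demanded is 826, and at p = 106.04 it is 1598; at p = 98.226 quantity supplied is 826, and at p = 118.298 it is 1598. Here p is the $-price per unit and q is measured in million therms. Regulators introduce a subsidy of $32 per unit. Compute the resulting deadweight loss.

$11130.43 million

Demand slope = (106.04 − 121.48)/(1598 − 826) = −0.02, so p = 138 − 0.02q.
Supply slope = (118.298 − 98.226)/(1598 − 826) = 0.026, so p = 76.75 + 0.026q.
Competitive equilibrium: 138 − 0.02q = 76.75 + 0.026q → q* = 1331.52174, p* = 111.36957.
The subsidy lowers effective supply by 32: p = 44.75 + 0.026q.
New quantity: 138 − 0.02q = 44.75 + 0.026q → q' = 2027.17391.
Overproduction Δq = 2027.17391 − 1331.52174 = 695.65217; wedge = subsidy = 32.
Deadweight loss = ½ × 695.65217 × 32 = $11130.43 million.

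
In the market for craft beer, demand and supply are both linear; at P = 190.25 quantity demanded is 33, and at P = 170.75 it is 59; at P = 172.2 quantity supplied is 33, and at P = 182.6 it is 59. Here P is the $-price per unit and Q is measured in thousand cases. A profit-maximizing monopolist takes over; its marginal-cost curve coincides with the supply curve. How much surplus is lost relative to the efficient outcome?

$212.45 thousand

Demand slope = (170.75 − 190.25)/(59 − 33) = −0.75, so P = 215 − 0.75Q.
Supply slope = (182.6 − 172.2)/(59 − 33) = 0.4, so P = 159 + 0.4Q.
Competitive equilibrium: 215 − 0.75Q = 159 + 0.4Q → Q* = 48.6957, P* = 178.4783.
Marginal revenue: MR = 215 − 1.5Q. Set MR = MC: 215 − 1.5Q = 159 + 0.4Q → Q_m = 29.4737.
Price P_m = 215 − 0.75·29.4737 = 192.8947; MC(Q_m) = 159 + 0.4·29.4737 = 170.7895.
Competitive Q* = 48.6957, so ΔQ = 19.222; wedge = 192.8947 − 170.7895 = 22.1052.
Welfare loss = ½ × 19.222 × 22.1052 = $212.45 thousand.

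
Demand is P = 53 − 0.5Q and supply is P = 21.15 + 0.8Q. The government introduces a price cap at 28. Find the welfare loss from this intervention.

Competitive equilibrium: 53 − 0.5Q = 21.15 + 0.8Q → Q* = 24.5, P* = 40.75.
At the ceiling P = 28, quantity supplied = (28 − 21.15)/0.8 = 8.5625.
Willingness to pay at Q' = 8.5625: 53 − 0.5·8.5625 = 48.7188.
ΔQ = 24.5 − 8.5625 = 15.9375; wedge = 48.7188 − 28 = 20.7188.
The triangle = ½ × 15.9375 × 20.7188 = 165.10.

165.10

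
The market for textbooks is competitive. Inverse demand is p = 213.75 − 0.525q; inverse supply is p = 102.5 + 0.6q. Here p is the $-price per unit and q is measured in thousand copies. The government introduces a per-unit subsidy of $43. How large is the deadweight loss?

$821.78 thousand

Competitive equilibrium: 213.75 − 0.525q = 102.5 + 0.6q → q* = 98.8889, p* = 161.8333.
The subsidy lowers effective supply by 43: p = 59.5 + 0.6q.
New quantity: 213.75 − 0.525q = 59.5 + 0.6q → q' = 137.1111.
Overproduction Δq = 137.1111 − 98.8889 = 38.2222; wedge = subsidy = 43.
The triangle = ½ × 38.2222 × 43 = $821.78 thousand.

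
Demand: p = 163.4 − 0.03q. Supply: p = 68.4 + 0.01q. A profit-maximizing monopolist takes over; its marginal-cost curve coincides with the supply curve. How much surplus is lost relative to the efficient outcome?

Competitive equilibrium: 163.4 − 0.03q = 68.4 + 0.01q → q* = 2375, p* = 92.15.
Marginal revenue: MR = 163.4 − 0.06q. Set MR = MC: 163.4 − 0.06q = 68.4 + 0.01q → q_m = 1357.14286.
Price p_m = 163.4 − 0.03·1357.14286 = 122.68571; MC(q_m) = 68.4 + 0.01·1357.14286 = 81.97143.
Competitive q* = 2375, so Δq = 1017.85714; wedge = 122.68571 − 81.97143 = 40.71428.
DWL = ½ × 1017.85714 × 40.71428 = 20720.66.

20720.66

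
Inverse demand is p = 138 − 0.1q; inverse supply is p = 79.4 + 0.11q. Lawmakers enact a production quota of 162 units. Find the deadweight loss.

Competitive equilibrium: 138 − 0.1q = 79.4 + 0.11q → q* = 279.0476, p* = 110.0952.
At q = 162: demand price = 138 − 0.1·162 = 121.8; supply price = 79.4 + 0.11·162 = 97.22.
Δq = 279.0476 − 162 = 117.0476; wedge = 121.8 − 97.22 = 24.58.
DWL = ½ × 117.0476 × 24.58 = 1438.52.

1438.52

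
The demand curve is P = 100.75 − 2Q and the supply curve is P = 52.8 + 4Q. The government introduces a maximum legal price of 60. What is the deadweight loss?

Competitive equilibrium: 100.75 − 2Q = 52.8 + 4Q → Q* = 7.9917, P* = 84.7667.
At the ceiling P = 60, quantity supplied = (60 − 52.8)/4 = 1.8.
Willingness to pay at Q' = 1.8: 100.75 − 2·1.8 = 97.15.
ΔQ = 7.9917 − 1.8 = 6.1917; wedge = 97.15 − 60 = 37.15.
The triangle = ½ × 6.1917 × 37.15 = 115.01.

115.01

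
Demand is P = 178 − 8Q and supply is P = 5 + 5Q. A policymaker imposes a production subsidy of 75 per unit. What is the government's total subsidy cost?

Competitive equilibrium: 178 − 8Q = 5 + 5Q → Q* = 13.3077, P* = 71.5385.
The subsidy lowers effective supply by 75: P = 5Q − 70.
New quantity: 178 − 8Q = 5Q − 70 → Q' = 19.0769.
Total subsidy cost = 75 × 19.0769 = 1430.77.

1430.77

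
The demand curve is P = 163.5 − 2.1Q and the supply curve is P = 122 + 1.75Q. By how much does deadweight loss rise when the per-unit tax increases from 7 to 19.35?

42.26

Competitive equilibrium: 163.5 − 2.1Q = 122 + 1.75Q → Q* = 10.7792, P* = 140.8636.
For a per-unit tax t: ΔQ = t/3.85, so DWL = ½·t·(t/3.85) = t²/7.7.
At t = 7: DWL = 6.364. At t = 19.35: DWL = 48.626.
Increase = 48.626 − 6.364 = 42.26.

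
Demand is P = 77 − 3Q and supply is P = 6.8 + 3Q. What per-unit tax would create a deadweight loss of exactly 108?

36

Competitive equilibrium: 77 − 3Q = 6.8 + 3Q → Q* = 11.7, P* = 41.9.
A tax t gives ΔQ = t/6 and wedge t, so DWL = t²/12.
t²/12 = 108 → t² = 1296 → t = 36.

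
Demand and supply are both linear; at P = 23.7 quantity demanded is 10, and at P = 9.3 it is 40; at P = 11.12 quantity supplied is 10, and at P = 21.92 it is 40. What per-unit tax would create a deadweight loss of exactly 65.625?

10.5

Demand slope = (9.3 − 23.7)/(40 − 10) = −0.48, so P = 28.5 − 0.48Q.
Supply slope = (21.92 − 11.12)/(40 − 10) = 0.36, so P = 7.52 + 0.36Q.
Competitive equilibrium: 28.5 − 0.48Q = 7.52 + 0.36Q → Q* = 24.9762, P* = 16.5114.
A tax t gives ΔQ = t/0.84 and wedge t, so DWL = t²/1.68.
t²/1.68 = 65.625 → t² = 110.25 → t = 10.5.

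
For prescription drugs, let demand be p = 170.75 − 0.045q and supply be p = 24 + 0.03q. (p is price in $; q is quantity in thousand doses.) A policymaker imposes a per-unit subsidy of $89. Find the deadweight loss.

Competitive equilibrium: 170.75 − 0.045q = 24 + 0.03q → q* = 1956.66667, p* = 82.7.
The subsidy lowers effective supply by 89: p = 0.03q − 65.
New quantity: 170.75 − 0.045q = 0.03q − 65 → q' = 3143.33333.
Overproduction Δq = 3143.33333 − 1956.66667 = 1186.66666; wedge = subsidy = 89.
Deadweight loss = ½ × 1186.66666 × 89 = $52806.67 thousand.

$52806.67 thousand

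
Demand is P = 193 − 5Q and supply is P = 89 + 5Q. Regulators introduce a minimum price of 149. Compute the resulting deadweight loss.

12.80

Competitive equilibrium: 193 − 5Q = 89 + 5Q → Q* = 10.4, P* = 141.
At the floor P = 149, quantity demanded = (193 − 149)/5 = 8.8.
Sellers' marginal cost at Q' = 8.8: 89 + 5·8.8 = 133.
ΔQ = 10.4 − 8.8 = 1.6; wedge = 149 − 133 = 16.
Deadweight loss = ½ × 1.6 × 16 = 12.80.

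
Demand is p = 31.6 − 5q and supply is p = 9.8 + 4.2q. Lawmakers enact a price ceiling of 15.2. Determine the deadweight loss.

Competitive equilibrium: 31.6 − 5q = 9.8 + 4.2q → q* = 2.3696, p* = 19.7522.
At the ceiling p = 15.2, quantity supplied = (15.2 − 9.8)/4.2 = 1.2857.
Willingness to pay at q' = 1.2857: 31.6 − 5·1.2857 = 25.1715.
Δq = 2.3696 − 1.2857 = 1.0839; wedge = 25.1715 − 15.2 = 9.9715.
The triangle = ½ × 1.0839 × 9.9715 = 5.40.

5.40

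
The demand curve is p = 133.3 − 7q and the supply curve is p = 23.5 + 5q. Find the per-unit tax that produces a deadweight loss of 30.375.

27

Competitive equilibrium: 133.3 − 7q = 23.5 + 5q → q* = 9.15, p* = 69.25.
A tax t gives Δq = t/12 and wedge t, so DWL = t²/24.
t²/24 = 30.375 → t² = 729 → t = 27.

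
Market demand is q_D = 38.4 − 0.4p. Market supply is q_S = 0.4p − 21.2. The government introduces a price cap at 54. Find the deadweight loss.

168.10

In inverse form: demand p = 96 − 2.5q, supply p = 53 + 2.5q.
Competitive equilibrium: 96 − 2.5q = 53 + 2.5q → q* = 8.6, p* = 74.5.
At the ceiling p = 54, quantity supplied = (54 − 53)/2.5 = 0.4.
Willingness to pay at q' = 0.4: 96 − 2.5·0.4 = 95.
Δq = 8.6 − 0.4 = 8.2; wedge = 95 − 54 = 41.
DWL = ½ × 8.2 × 41 = 168.10.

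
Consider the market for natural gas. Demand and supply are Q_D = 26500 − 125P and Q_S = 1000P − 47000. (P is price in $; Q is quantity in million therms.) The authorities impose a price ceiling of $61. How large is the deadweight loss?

$84500 million

In inverse form: demand P = 212 − 0.008Q, supply P = 47 + 0.001Q.
Competitive equilibrium: 212 − 0.008Q = 47 + 0.001Q → Q* = 18333.3333, P* = 65.3333.
At the ceiling P = 61, quantity supplied = (61 − 47)/0.001 = 14000.
Willingness to pay at Q' = 14000: 212 − 0.008·14000 = 100.
ΔQ = 18333.3333 − 14000 = 4333.3333; wedge = 100 − 61 = 39.
The triangle = ½ × 4333.3333 × 39 = $84500 million.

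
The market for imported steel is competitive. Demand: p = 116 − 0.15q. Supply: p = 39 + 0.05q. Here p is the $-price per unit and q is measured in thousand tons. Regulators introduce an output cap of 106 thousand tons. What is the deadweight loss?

Competitive equilibrium: 116 − 0.15q = 39 + 0.05q → q* = 385, p* = 58.25.
At q = 106: demand price = 116 − 0.15·106 = 100.1; supply price = 39 + 0.05·106 = 44.3.
Δq = 385 − 106 = 279; wedge = 100.1 − 44.3 = 55.8.
The triangle = ½ × 279 × 55.8 = $7784.10 thousand.

$7784.10 thousand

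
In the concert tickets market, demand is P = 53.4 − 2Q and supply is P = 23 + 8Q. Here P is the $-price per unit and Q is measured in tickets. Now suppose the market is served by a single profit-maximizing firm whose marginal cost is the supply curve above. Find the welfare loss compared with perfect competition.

Competitive equilibrium: 53.4 − 2Q = 23 + 8Q → Q* = 3.04, P* = 47.32.
Marginal revenue: MR = 53.4 − 4Q. Set MR = MC: 53.4 − 4Q = 23 + 8Q → Q_m = 2.5333.
Price P_m = 53.4 − 2·2.5333 = 48.3334; MC(Q_m) = 23 + 8·2.5333 = 43.2664.
Competitive Q* = 3.04, so ΔQ = 0.5067; wedge = 48.3334 − 43.2664 = 5.067.
The triangle = ½ × 0.5067 × 5.067 = $1.28.

$1.28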